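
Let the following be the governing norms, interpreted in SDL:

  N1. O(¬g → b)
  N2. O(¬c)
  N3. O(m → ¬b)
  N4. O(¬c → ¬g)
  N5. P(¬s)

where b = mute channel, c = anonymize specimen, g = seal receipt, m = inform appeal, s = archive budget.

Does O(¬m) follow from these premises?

Yes

Premise 2 states O(¬c) outright.
Applying K to premise 4 (O(¬c → ¬g)) and O(¬c) yields O(¬g).
From O(¬g) and premise 1, O(¬g → b), we obtain O(b).
Premise 3 is O(m → ¬b); contrapositively O(b → ¬m). Since O(b) holds, K gives O(¬m).
Premise 5 does not contribute to this derivation.
So O(¬m) follows.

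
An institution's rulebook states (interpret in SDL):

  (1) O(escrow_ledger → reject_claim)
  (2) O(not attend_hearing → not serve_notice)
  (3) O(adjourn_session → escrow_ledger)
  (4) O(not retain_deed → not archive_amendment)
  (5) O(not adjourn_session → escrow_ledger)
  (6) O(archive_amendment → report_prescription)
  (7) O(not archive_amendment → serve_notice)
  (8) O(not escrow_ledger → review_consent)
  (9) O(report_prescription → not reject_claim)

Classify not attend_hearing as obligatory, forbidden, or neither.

Premises 3 and 5 cover both cases: O(adjourn_session → escrow_ledger) and O(not adjourn_session → escrow_ledger). Since adjourn_session ∨ not adjourn_session is a tautology, O(escrow_ledger) follows.
Premise 1 is O(escrow_ledger → reject_claim); since O(escrow_ledger), deontic closure gives O(reject_claim).
Premise 9, O(report_prescription → not reject_claim), contraposes to O(reject_claim → not report_prescription); with O(reject_claim) we get O(not report_prescription).
Premise 6 is O(archive_amendment → report_prescription); contrapositively O(not report_prescription → not archive_amendment). Since O(not report_prescription) holds, K gives O(not archive_amendment).
Premise 7 is O(not archive_amendment → serve_notice); since O(not archive_amendment), deontic closure gives O(serve_notice).
The contrapositive of premise 2 (O(not attend_hearing → not serve_notice)) is O(serve_notice → attend_hearing), and O(serve_notice) is already established, so O(attend_hearing).
Premises 4, 8 do not contribute to this derivation.
Thus O(attend_hearing), which is F(not attend_hearing): not attend_hearing is forbidden.

Forbidden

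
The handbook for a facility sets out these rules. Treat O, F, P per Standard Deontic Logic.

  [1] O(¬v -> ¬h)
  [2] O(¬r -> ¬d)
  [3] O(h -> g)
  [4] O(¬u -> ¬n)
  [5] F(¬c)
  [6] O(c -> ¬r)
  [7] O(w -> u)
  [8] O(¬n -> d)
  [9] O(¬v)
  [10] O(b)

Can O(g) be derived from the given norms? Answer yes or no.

No

Premise 3 is O(h -> g), but O(h) is not derivable from the premises, so it does not yield O(g).
No other premise forces O(g). An ideal world satisfying every premise can still have g false, so O(g) is not derivable.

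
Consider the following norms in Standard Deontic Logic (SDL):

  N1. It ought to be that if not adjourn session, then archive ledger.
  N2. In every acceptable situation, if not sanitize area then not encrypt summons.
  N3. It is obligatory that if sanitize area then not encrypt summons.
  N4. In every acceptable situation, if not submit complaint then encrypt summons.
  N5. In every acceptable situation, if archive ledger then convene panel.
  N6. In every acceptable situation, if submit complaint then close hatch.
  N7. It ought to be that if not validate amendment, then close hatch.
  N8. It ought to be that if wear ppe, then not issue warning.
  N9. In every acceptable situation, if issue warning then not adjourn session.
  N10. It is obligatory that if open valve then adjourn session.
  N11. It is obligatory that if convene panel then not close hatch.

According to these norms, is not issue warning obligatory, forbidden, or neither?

Obligatory

By case analysis on ¬sanitize_area: premise 2 gives O(¬sanitize_area → ¬encrypt_summons) and premise 3 gives O(sanitize_area → ¬encrypt_summons), so O(¬encrypt_summons) either way.
Premise 4 is O(¬submit_complaint → encrypt_summons); contrapositively O(¬encrypt_summons → submit_complaint). Since O(¬encrypt_summons) holds, K gives O(submit_complaint).
Applying K to premise 6 (O(submit_complaint → close_hatch)) and O(submit_complaint) yields O(close_hatch).
Premise 11, O(convene_panel → ¬close_hatch), contraposes to O(close_hatch → ¬convene_panel); with O(close_hatch) we get O(¬convene_panel).
Premise 5 is O(archive_ledger → convene_panel); contrapositively O(¬convene_panel → ¬archive_ledger). Since O(¬convene_panel) holds, K gives O(¬archive_ledger).
Premise 1 is O(¬adjourn_session → archive_ledger); contrapositively O(¬archive_ledger → adjourn_session). Since O(¬archive_ledger) holds, K gives O(adjourn_session).
Premise 9, O(issue_warning → ¬adjourn_session), contraposes to O(adjourn_session → ¬issue_warning); with O(adjourn_session) we get O(¬issue_warning).
Premises 7, 8, 10 do not contribute to this derivation.
Hence ¬issue_warning is obligatory.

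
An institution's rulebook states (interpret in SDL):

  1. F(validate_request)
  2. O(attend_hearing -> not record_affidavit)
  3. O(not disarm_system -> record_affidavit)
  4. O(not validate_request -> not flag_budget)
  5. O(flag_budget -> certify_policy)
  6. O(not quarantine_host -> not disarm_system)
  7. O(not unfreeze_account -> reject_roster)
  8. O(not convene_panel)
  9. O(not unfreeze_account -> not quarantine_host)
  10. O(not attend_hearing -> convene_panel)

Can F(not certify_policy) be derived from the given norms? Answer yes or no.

No

Premise 5 is O(flag_budget -> certify_policy), but O(flag_budget) is not derivable from the premises, so it does not yield O(certify_policy).
No other premise forces O(certify_policy). An ideal world satisfying every premise can still have not certify_policy true, so F(not certify_policy) is not derivable.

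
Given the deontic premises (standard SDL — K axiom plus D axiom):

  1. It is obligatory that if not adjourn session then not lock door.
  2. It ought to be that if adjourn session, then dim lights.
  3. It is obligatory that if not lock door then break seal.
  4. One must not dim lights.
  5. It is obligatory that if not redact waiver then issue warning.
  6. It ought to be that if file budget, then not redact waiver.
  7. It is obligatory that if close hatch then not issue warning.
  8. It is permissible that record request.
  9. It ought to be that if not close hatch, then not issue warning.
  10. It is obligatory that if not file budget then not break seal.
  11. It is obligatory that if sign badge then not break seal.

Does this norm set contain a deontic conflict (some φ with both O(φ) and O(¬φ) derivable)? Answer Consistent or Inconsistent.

Premises 9 and 7 are O(¬close_hatch → ¬issue_warning) and O(close_hatch → ¬issue_warning); every ideal world satisfies ¬close_hatch or close_hatch, so in either case ¬issue_warning holds — hence O(¬issue_warning).
The contrapositive of premise 5 (O(¬redact_waiver → issue_warning)) is O(¬issue_warning → redact_waiver), and O(¬issue_warning) is already established, so O(redact_waiver).
The contrapositive of premise 6 (O(file_budget → ¬redact_waiver)) is O(redact_waiver → ¬file_budget), and O(redact_waiver) is already established, so O(¬file_budget).
From O(¬file_budget) and premise 10, O(¬file_budget → ¬break_seal), we obtain O(¬break_seal).
Premise 3 is O(¬lock_door → break_seal); contrapositively O(¬break_seal → lock_door). Since O(¬break_seal) holds, K gives O(lock_door).
Premise 1, O(¬adjourn_session → ¬lock_door), contraposes to O(lock_door → adjourn_session); with O(lock_door) we get O(adjourn_session).
With premise 2, O(adjourn_session → dim_lights), the K-axiom yields O(dim_lights).
Yet premise 4 is F(dim_lights), i.e. O(¬dim_lights).
We now have both O(dim_lights) and O(¬dim_lights) — dim_lights is simultaneously obligatory and forbidden, violating the D-axiom.

Inconsistent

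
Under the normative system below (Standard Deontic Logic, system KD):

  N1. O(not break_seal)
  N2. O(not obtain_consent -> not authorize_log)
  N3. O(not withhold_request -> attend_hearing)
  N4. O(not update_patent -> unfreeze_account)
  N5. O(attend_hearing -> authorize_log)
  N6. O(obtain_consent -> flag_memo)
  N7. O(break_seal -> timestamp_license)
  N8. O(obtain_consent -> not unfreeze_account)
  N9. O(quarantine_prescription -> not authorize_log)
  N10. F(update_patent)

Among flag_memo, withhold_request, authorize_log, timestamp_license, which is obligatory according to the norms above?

Premise 10 is F(update_patent), i.e. O(not update_patent).
Applying K to premise 4 (O(not update_patent -> unfreeze_account)) and O(not update_patent) yields O(unfreeze_account).
Premise 8 is O(obtain_consent -> not unfreeze_account); contrapositively O(unfreeze_account -> not obtain_consent). Since O(unfreeze_account) holds, K gives O(not obtain_consent).
With premise 2, O(not obtain_consent -> not authorize_log), the K-axiom yields O(not authorize_log).
The contrapositive of premise 5 (O(attend_hearing -> authorize_log)) is O(not authorize_log -> not attend_hearing), and O(not authorize_log) is already established, so O(not attend_hearing).
Premise 3 is O(not withhold_request -> attend_hearing); contrapositively O(not attend_hearing -> withhold_request). Since O(not attend_hearing) holds, K gives O(withhold_request).
So O(withhold_request) holds — withhold_request is obligatory. None of the other listed options is made obligatory by any chain of premises.

withhold_request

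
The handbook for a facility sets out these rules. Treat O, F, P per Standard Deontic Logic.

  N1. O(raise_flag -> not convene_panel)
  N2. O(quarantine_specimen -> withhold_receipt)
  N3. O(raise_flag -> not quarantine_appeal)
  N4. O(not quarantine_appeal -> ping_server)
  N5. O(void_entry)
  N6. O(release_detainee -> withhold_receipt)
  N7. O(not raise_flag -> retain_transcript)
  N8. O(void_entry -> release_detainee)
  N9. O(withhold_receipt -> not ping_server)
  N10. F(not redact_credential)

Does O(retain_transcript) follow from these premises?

Yes

From premise 5 we have O(void_entry).
With premise 8, O(void_entry -> release_detainee), the K-axiom yields O(release_detainee).
Applying K to premise 6 (O(release_detainee -> withhold_receipt)) and O(release_detainee) yields O(withhold_receipt).
Applying K to premise 9 (O(withhold_receipt -> not ping_server)) and O(withhold_receipt) yields O(not ping_server).
Premise 4, O(not quarantine_appeal -> ping_server), contraposes to O(not ping_server -> quarantine_appeal); with O(not ping_server) we get O(quarantine_appeal).
Premise 3 is O(raise_flag -> not quarantine_appeal); contrapositively O(quarantine_appeal -> not raise_flag). Since O(quarantine_appeal) holds, K gives O(not raise_flag).
From O(not raise_flag) and premise 7, O(not raise_flag -> retain_transcript), we obtain O(retain_transcript).
Premises 1, 2, 10 do not contribute to this derivation.
So O(retain_transcript) follows.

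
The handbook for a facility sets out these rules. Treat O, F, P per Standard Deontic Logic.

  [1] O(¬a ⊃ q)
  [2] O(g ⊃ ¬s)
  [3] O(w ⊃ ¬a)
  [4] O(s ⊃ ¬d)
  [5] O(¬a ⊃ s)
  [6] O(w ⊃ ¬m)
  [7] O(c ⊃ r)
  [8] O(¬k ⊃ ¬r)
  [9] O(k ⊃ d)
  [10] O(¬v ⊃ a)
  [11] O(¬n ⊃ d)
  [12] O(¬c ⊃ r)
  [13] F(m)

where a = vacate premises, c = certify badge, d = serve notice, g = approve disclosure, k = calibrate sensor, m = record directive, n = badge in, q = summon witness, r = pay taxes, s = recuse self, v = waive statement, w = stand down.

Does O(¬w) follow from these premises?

Yes

Premises 12 and 7 cover both cases: O(¬c ⊃ r) and O(c ⊃ r). Since ¬c ∨ c is a tautology, O(r) follows.
The contrapositive of premise 8 (O(¬k ⊃ ¬r)) is O(r ⊃ k), and O(r) is already established, so O(k).
With premise 9, O(k ⊃ d), the K-axiom yields O(d).
Premise 4, O(s ⊃ ¬d), contraposes to O(d ⊃ ¬s); with O(d) we get O(¬s).
Premise 5 is O(¬a ⊃ s); contrapositively O(¬s ⊃ a). Since O(¬s) holds, K gives O(a).
Premise 3, O(w ⊃ ¬a), contraposes to O(a ⊃ ¬w); with O(a) we get O(¬w).
Premises 1, 2, 6, 10, 11, 13 do not contribute to this derivation.
So O(¬w) follows.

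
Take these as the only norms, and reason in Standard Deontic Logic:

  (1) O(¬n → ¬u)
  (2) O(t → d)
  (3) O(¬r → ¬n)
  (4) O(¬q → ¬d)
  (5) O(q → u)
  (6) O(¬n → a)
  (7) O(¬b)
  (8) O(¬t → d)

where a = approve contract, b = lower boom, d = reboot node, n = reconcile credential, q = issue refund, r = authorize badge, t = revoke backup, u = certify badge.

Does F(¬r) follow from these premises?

By case analysis on t: premise 2 gives O(t → d) and premise 8 gives O(¬t → d), so O(d) either way.
The contrapositive of premise 4 (O(¬q → ¬d)) is O(d → q), and O(d) is already established, so O(q).
Premise 5 is O(q → u); since O(q), deontic closure gives O(u).
Premise 1 is O(¬n → ¬u); contrapositively O(u → n). Since O(u) holds, K gives O(n).
Premise 3 is O(¬r → ¬n); contrapositively O(n → r). Since O(n) holds, K gives O(r).
Premises 6, 7 do not contribute to this derivation.
So O(r) holds, i.e. F(¬r). The claim follows.

Yes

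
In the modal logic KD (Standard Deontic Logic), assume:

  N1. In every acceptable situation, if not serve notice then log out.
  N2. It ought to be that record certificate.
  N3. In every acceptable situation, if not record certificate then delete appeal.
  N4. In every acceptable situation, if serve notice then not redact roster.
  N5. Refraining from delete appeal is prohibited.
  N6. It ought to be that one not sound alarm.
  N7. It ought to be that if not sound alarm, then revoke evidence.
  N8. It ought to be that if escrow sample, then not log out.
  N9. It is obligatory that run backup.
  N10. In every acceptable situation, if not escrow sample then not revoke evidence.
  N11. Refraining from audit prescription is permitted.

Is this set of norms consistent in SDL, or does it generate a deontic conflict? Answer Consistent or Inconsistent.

Consistent

Premise 3 is O(¬record_certificate → delete_appeal); even if O(delete_appeal) held, inferring O(¬record_certificate) would be affirming the consequent — invalid.
So O(¬record_certificate) is not derivable, and the apparent clash with O(record_certificate) does not arise.
A world satisfying every obligation exists (e.g. audit_prescription=false, delete_appeal=true, escrow_sample=true, log_out=false, record_certificate=true, redact_roster=false, revoke_evidence=true, run_backup=true, serve_notice=true, sound_alarm=false); no atom is both obligatory and forbidden, so the set is consistent.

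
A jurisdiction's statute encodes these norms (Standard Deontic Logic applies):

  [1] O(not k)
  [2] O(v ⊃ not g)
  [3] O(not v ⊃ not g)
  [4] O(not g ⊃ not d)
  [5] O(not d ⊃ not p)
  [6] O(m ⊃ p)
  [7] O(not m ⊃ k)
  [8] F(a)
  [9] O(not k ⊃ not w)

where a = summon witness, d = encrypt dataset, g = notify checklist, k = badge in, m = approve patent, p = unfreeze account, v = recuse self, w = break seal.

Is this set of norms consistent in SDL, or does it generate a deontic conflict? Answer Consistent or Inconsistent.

Inconsistent

By case analysis on v: premise 2 gives O(v ⊃ not g) and premise 3 gives O(not v ⊃ not g), so O(not g) either way.
Applying K to premise 4 (O(not g ⊃ not d)) and O(not g) yields O(not d).
Applying K to premise 5 (O(not d ⊃ not p)) and O(not d) yields O(not p).
Premise 6, O(m ⊃ p), contraposes to O(not p ⊃ not m); with O(not p) we get O(not m).
Premise 7 is O(not m ⊃ k); since O(not m), deontic closure gives O(k).
But premise 1 directly asserts O(not k).
We now have both O(k) and O(not k) — k is simultaneously obligatory and forbidden, violating the D-axiom.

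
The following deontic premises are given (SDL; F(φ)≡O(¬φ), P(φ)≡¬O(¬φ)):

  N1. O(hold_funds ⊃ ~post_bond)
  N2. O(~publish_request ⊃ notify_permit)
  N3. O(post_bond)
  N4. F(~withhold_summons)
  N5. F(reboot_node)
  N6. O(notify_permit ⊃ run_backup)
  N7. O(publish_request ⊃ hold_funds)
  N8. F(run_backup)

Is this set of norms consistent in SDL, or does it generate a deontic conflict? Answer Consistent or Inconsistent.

Inconsistent

Premise 8, F(run_backup), is equivalent to O(~run_backup).
Premise 6 is O(notify_permit ⊃ run_backup); contrapositively O(~run_backup ⊃ ~notify_permit). Since O(~run_backup) holds, K gives O(~notify_permit).
The contrapositive of premise 2 (O(~publish_request ⊃ notify_permit)) is O(~notify_permit ⊃ publish_request), and O(~notify_permit) is already established, so O(publish_request).
From O(publish_request) and premise 7, O(publish_request ⊃ hold_funds), we obtain O(hold_funds).
From O(hold_funds) and premise 1, O(hold_funds ⊃ ~post_bond), we obtain O(~post_bond).
However, premise 3 gives O(post_bond).
We now have both O(~post_bond) and O(post_bond) — post_bond is simultaneously obligatory and forbidden, violating the D-axiom.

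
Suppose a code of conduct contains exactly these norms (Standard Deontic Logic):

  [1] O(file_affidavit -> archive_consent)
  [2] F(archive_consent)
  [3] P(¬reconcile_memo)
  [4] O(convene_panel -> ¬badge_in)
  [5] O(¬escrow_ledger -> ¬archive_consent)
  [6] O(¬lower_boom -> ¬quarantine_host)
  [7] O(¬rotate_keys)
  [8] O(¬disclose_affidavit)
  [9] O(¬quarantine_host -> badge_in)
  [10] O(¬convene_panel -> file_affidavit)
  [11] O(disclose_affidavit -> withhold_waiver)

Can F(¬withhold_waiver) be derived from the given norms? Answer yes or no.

No

Premise 11 is O(disclose_affidavit -> withhold_waiver), but O(disclose_affidavit) is not derivable from the premises, so it does not yield O(withhold_waiver).
No other premise forces O(withhold_waiver). An ideal world satisfying every premise can still have ¬withhold_waiver true, so F(¬withhold_waiver) is not derivable.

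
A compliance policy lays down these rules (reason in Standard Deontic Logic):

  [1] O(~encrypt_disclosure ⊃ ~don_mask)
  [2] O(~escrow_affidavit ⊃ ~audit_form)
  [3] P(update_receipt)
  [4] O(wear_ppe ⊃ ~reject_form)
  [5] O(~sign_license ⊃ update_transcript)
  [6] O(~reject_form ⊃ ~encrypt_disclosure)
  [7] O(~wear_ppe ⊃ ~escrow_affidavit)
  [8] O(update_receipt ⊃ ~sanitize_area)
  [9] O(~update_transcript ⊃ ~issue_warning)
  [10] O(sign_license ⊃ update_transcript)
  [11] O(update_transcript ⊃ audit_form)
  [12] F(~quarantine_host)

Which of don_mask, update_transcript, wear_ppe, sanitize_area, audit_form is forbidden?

Premises 5 and 10 cover both cases: O(~sign_license ⊃ update_transcript) and O(sign_license ⊃ update_transcript). Since ~sign_license ∨ sign_license is a tautology, O(update_transcript) follows.
From O(update_transcript) and premise 11, O(update_transcript ⊃ audit_form), we obtain O(audit_form).
Premise 2 is O(~escrow_affidavit ⊃ ~audit_form); contrapositively O(audit_form ⊃ escrow_affidavit). Since O(audit_form) holds, K gives O(escrow_affidavit).
The contrapositive of premise 7 (O(~wear_ppe ⊃ ~escrow_affidavit)) is O(escrow_affidavit ⊃ wear_ppe), and O(escrow_affidavit) is already established, so O(wear_ppe).
Applying K to premise 4 (O(wear_ppe ⊃ ~reject_form)) and O(wear_ppe) yields O(~reject_form).
Applying K to premise 6 (O(~reject_form ⊃ ~encrypt_disclosure)) and O(~reject_form) yields O(~encrypt_disclosure).
Premise 1 is O(~encrypt_disclosure ⊃ ~don_mask); since O(~encrypt_disclosure), deontic closure gives O(~don_mask).
So O(~don_mask) holds, i.e. don_mask is forbidden. None of the other listed options is forbidden under the premises.

don_mask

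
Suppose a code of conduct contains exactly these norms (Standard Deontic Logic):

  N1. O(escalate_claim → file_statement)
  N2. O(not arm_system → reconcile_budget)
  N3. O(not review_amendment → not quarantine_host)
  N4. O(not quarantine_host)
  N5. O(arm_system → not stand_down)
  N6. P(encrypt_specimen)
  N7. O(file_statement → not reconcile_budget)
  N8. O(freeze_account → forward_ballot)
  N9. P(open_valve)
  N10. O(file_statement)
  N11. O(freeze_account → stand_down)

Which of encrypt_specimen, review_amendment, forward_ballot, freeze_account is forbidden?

Premise 10 states O(file_statement) outright.
With premise 7, O(file_statement → not reconcile_budget), the K-axiom yields O(not reconcile_budget).
Premise 2, O(not arm_system → reconcile_budget), contraposes to O(not reconcile_budget → arm_system); with O(not reconcile_budget) we get O(arm_system).
With premise 5, O(arm_system → not stand_down), the K-axiom yields O(not stand_down).
Premise 11 is O(freeze_account → stand_down); contrapositively O(not stand_down → not freeze_account). Since O(not stand_down) holds, K gives O(not freeze_account).
So O(not freeze_account) holds, i.e. freeze_account is forbidden. None of the other listed options is forbidden under the premises.

freeze_account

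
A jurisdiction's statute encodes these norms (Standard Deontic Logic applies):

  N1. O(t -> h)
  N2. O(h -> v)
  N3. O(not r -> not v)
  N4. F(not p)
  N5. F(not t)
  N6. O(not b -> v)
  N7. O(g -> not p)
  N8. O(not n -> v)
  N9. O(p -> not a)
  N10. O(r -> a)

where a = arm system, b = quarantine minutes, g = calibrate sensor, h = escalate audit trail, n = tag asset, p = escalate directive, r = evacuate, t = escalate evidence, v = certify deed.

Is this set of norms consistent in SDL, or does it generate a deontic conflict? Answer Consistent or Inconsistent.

Premise 5 is F(not t), i.e. O(t).
From O(t) and premise 1, O(t -> h), we obtain O(h).
Premise 2 is O(h -> v); since O(h), deontic closure gives O(v).
Premise 3 is O(not r -> not v); contrapositively O(v -> r). Since O(v) holds, K gives O(r).
Premise 10 is O(r -> a); since O(r), deontic closure gives O(a).
The contrapositive of premise 9 (O(p -> not a)) is O(a -> not p), and O(a) is already established, so O(not p).
However, F(not p) at premise 4 amounts to O(p).
We now have both O(not p) and O(p) — p is simultaneously obligatory and forbidden, violating the D-axiom.

Inconsistent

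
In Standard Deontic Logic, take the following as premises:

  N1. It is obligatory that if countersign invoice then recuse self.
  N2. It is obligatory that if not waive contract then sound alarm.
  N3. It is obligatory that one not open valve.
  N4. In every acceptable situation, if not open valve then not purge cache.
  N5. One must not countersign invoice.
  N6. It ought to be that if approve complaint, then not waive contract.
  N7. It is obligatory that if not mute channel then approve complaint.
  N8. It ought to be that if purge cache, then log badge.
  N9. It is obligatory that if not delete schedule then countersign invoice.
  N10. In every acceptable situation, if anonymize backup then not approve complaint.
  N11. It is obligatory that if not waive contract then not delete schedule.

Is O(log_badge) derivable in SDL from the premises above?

Premise 8 is O(purge_cache → log_badge), but O(purge_cache) is not derivable from the premises, so it does not yield O(log_badge).
No other premise forces O(log_badge). An ideal world satisfying every premise can still have log_badge false, so O(log_badge) is not derivable.

No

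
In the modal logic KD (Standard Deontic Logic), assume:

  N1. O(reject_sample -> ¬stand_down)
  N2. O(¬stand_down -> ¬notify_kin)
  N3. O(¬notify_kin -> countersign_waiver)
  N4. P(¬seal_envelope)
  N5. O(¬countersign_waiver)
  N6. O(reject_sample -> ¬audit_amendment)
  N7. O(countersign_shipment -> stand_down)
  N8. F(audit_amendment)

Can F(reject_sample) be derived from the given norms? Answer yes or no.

Yes

From premise 5 we have O(¬countersign_waiver).
Premise 3 is O(¬notify_kin -> countersign_waiver); contrapositively O(¬countersign_waiver -> notify_kin). Since O(¬countersign_waiver) holds, K gives O(notify_kin).
Premise 2, O(¬stand_down -> ¬notify_kin), contraposes to O(notify_kin -> stand_down); with O(notify_kin) we get O(stand_down).
Premise 1 is O(reject_sample -> ¬stand_down); contrapositively O(stand_down -> ¬reject_sample). Since O(stand_down) holds, K gives O(¬reject_sample).
Premises 4, 6, 7, 8 do not contribute to this derivation.
So O(¬reject_sample) holds, i.e. F(reject_sample). The claim follows.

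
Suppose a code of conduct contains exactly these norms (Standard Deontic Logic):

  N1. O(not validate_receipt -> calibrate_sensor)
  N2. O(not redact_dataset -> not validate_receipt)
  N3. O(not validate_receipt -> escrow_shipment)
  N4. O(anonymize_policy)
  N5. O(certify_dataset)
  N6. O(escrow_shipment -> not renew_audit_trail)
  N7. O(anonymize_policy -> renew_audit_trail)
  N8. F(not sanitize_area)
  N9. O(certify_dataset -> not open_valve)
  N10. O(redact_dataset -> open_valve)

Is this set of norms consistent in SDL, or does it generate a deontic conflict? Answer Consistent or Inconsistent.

From premise 4 we have O(anonymize_policy).
From O(anonymize_policy) and premise 7, O(anonymize_policy -> renew_audit_trail), we obtain O(renew_audit_trail).
The contrapositive of premise 6 (O(escrow_shipment -> not renew_audit_trail)) is O(renew_audit_trail -> not escrow_shipment), and O(renew_audit_trail) is already established, so O(not escrow_shipment).
Premise 3, O(not validate_receipt -> escrow_shipment), contraposes to O(not escrow_shipment -> validate_receipt); with O(not escrow_shipment) we get O(validate_receipt).
Premise 2 is O(not redact_dataset -> not validate_receipt); contrapositively O(validate_receipt -> redact_dataset). Since O(validate_receipt) holds, K gives O(redact_dataset).
With premise 10, O(redact_dataset -> open_valve), the K-axiom yields O(open_valve).
The contrapositive of premise 9 (O(certify_dataset -> not open_valve)) is O(open_valve -> not certify_dataset), and O(open_valve) is already established, so O(not certify_dataset).
Yet premise 5 states O(certify_dataset).
We now have both O(not certify_dataset) and O(certify_dataset) — certify_dataset is simultaneously obligatory and forbidden, violating the D-axiom.

Inconsistent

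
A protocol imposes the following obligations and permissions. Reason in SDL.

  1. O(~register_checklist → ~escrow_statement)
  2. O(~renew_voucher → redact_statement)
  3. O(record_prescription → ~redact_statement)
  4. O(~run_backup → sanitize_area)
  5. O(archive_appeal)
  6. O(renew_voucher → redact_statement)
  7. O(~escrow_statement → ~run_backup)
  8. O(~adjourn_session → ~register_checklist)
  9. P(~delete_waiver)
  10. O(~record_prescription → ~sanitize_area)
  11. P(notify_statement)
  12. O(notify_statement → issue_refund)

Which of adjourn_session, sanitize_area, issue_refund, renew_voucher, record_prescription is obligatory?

adjourn_session

By case analysis on renew_voucher: premise 6 gives O(renew_voucher → redact_statement) and premise 2 gives O(~renew_voucher → redact_statement), so O(redact_statement) either way.
Premise 3 is O(record_prescription → ~redact_statement); contrapositively O(redact_statement → ~record_prescription). Since O(redact_statement) holds, K gives O(~record_prescription).
From O(~record_prescription) and premise 10, O(~record_prescription → ~sanitize_area), we obtain O(~sanitize_area).
Premise 4 is O(~run_backup → sanitize_area); contrapositively O(~sanitize_area → run_backup). Since O(~sanitize_area) holds, K gives O(run_backup).
The contrapositive of premise 7 (O(~escrow_statement → ~run_backup)) is O(run_backup → escrow_statement), and O(run_backup) is already established, so O(escrow_statement).
Premise 1, O(~register_checklist → ~escrow_statement), contraposes to O(escrow_statement → register_checklist); with O(escrow_statement) we get O(register_checklist).
Premise 8, O(~adjourn_session → ~register_checklist), contraposes to O(register_checklist → adjourn_session); with O(register_checklist) we get O(adjourn_session).
So O(adjourn_session) holds — adjourn_session is obligatory. None of the other listed options is made obligatory by any chain of premises.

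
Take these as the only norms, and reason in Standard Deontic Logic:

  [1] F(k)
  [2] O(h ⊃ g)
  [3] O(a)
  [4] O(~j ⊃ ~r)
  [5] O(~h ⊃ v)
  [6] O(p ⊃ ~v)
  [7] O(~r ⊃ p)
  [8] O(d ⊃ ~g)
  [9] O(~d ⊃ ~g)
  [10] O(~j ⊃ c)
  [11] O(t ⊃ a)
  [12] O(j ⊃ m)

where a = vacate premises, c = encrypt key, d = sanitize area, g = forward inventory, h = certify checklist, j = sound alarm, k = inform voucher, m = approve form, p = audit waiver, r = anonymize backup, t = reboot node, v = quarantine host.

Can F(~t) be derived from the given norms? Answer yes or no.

No

Premise 11 is O(t ⊃ a); even if O(a) held, inferring O(t) would be affirming the consequent — invalid.
No other premise forces O(t). An ideal world satisfying every premise can still have ~t true, so F(~t) is not derivable.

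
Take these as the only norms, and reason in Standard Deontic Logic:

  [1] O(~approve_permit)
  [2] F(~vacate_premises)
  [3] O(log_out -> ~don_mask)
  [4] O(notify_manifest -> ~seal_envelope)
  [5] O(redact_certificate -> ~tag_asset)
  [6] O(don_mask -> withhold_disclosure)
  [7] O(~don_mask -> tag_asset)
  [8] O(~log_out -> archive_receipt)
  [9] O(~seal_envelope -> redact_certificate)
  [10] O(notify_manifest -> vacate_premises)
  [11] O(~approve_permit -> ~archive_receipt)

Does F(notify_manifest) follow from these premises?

Yes

Premise 1 states O(~approve_permit) outright.
Premise 11 is O(~approve_permit -> ~archive_receipt); since O(~approve_permit), deontic closure gives O(~archive_receipt).
The contrapositive of premise 8 (O(~log_out -> archive_receipt)) is O(~archive_receipt -> log_out), and O(~archive_receipt) is already established, so O(log_out).
Premise 3 is O(log_out -> ~don_mask); since O(log_out), deontic closure gives O(~don_mask).
From O(~don_mask) and premise 7, O(~don_mask -> tag_asset), we obtain O(tag_asset).
Premise 5 is O(redact_certificate -> ~tag_asset); contrapositively O(tag_asset -> ~redact_certificate). Since O(tag_asset) holds, K gives O(~redact_certificate).
Premise 9 is O(~seal_envelope -> redact_certificate); contrapositively O(~redact_certificate -> seal_envelope). Since O(~redact_certificate) holds, K gives O(seal_envelope).
Premise 4, O(notify_manifest -> ~seal_envelope), contraposes to O(seal_envelope -> ~notify_manifest); with O(seal_envelope) we get O(~notify_manifest).
Premises 2, 6, 10 do not contribute to this derivation.
So O(~notify_manifest) holds, i.e. F(notify_manifest). The claim follows.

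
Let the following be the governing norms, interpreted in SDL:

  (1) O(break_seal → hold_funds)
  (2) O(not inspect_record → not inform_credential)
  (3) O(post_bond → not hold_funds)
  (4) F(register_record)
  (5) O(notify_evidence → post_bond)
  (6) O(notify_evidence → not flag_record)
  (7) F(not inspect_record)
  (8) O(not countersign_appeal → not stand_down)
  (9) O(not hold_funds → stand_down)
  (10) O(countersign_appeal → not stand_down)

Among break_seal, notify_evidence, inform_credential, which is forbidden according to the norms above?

notify_evidence

Premises 8 and 10 cover both cases: O(not countersign_appeal → not stand_down) and O(countersign_appeal → not stand_down). Since not countersign_appeal ∨ countersign_appeal is a tautology, O(not stand_down) follows.
Premise 9 is O(not hold_funds → stand_down); contrapositively O(not stand_down → hold_funds). Since O(not stand_down) holds, K gives O(hold_funds).
Premise 3 is O(post_bond → not hold_funds); contrapositively O(hold_funds → not post_bond). Since O(hold_funds) holds, K gives O(not post_bond).
The contrapositive of premise 5 (O(notify_evidence → post_bond)) is O(not post_bond → not notify_evidence), and O(not post_bond) is already established, so O(not notify_evidence).
So O(not notify_evidence) holds, i.e. notify_evidence is forbidden. None of the other listed options is forbidden under the premises.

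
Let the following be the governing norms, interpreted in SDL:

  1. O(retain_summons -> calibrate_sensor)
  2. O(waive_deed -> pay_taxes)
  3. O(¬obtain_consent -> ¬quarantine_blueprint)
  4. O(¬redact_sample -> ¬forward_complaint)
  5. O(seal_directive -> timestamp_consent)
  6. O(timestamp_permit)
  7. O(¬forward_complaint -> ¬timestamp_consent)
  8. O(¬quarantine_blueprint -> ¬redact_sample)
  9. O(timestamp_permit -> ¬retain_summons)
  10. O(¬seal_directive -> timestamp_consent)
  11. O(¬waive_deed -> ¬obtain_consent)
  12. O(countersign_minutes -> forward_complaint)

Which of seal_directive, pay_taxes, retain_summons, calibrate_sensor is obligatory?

pay_taxes

By case analysis on ¬seal_directive: premise 10 gives O(¬seal_directive -> timestamp_consent) and premise 5 gives O(seal_directive -> timestamp_consent), so O(timestamp_consent) either way.
Premise 7 is O(¬forward_complaint -> ¬timestamp_consent); contrapositively O(timestamp_consent -> forward_complaint). Since O(timestamp_consent) holds, K gives O(forward_complaint).
The contrapositive of premise 4 (O(¬redact_sample -> ¬forward_complaint)) is O(forward_complaint -> redact_sample), and O(forward_complaint) is already established, so O(redact_sample).
Premise 8 is O(¬quarantine_blueprint -> ¬redact_sample); contrapositively O(redact_sample -> quarantine_blueprint). Since O(redact_sample) holds, K gives O(quarantine_blueprint).
Premise 3, O(¬obtain_consent -> ¬quarantine_blueprint), contraposes to O(quarantine_blueprint -> obtain_consent); with O(quarantine_blueprint) we get O(obtain_consent).
The contrapositive of premise 11 (O(¬waive_deed -> ¬obtain_consent)) is O(obtain_consent -> waive_deed), and O(obtain_consent) is already established, so O(waive_deed).
From O(waive_deed) and premise 2, O(waive_deed -> pay_taxes), we obtain O(pay_taxes).
So O(pay_taxes) holds — pay_taxes is obligatory. None of the other listed options is made obligatory by any chain of premises.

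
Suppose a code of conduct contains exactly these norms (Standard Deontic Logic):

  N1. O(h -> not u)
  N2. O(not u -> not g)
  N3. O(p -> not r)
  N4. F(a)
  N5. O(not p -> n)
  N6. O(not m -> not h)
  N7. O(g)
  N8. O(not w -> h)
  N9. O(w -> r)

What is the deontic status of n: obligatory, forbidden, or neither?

Obligatory

Premise 7 gives O(g).
Premise 2, O(not u -> not g), contraposes to O(g -> u); with O(g) we get O(u).
The contrapositive of premise 1 (O(h -> not u)) is O(u -> not h), and O(u) is already established, so O(not h).
The contrapositive of premise 8 (O(not w -> h)) is O(not h -> w), and O(not h) is already established, so O(w).
Applying K to premise 9 (O(w -> r)) and O(w) yields O(r).
The contrapositive of premise 3 (O(p -> not r)) is O(r -> not p), and O(r) is already established, so O(not p).
Applying K to premise 5 (O(not p -> n)) and O(not p) yields O(n).
Premises 4, 6 do not contribute to this derivation.
Hence n is obligatory.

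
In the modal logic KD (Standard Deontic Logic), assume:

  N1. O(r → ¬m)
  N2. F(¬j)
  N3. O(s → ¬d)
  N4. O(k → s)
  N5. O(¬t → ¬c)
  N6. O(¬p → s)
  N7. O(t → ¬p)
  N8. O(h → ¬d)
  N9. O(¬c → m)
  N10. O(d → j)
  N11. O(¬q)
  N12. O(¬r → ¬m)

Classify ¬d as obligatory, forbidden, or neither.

Premises 1 and 12 cover both cases: O(r → ¬m) and O(¬r → ¬m). Since r ∨ ¬r is a tautology, O(¬m) follows.
The contrapositive of premise 9 (O(¬c → m)) is O(¬m → c), and O(¬m) is already established, so O(c).
Premise 5 is O(¬t → ¬c); contrapositively O(c → t). Since O(c) holds, K gives O(t).
With premise 7, O(t → ¬p), the K-axiom yields O(¬p).
Applying K to premise 6 (O(¬p → s)) and O(¬p) yields O(s).
With premise 3, O(s → ¬d), the K-axiom yields O(¬d).
Premises 2, 4, 8, 10, 11 do not contribute to this derivation.
Hence ¬d is obligatory.

Obligatory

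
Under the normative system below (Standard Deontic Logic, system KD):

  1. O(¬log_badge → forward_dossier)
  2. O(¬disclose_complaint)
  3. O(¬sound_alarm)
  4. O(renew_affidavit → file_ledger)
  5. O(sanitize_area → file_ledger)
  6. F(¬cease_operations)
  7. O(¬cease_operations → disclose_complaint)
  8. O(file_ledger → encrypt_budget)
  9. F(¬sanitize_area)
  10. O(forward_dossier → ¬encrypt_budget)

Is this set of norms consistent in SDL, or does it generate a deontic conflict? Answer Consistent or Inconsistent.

Consistent

Premise 7 is O(¬cease_operations → disclose_complaint), but O(¬cease_operations) is not derivable from the premises, so it does not yield O(disclose_complaint).
So O(disclose_complaint) is not derivable, and the apparent clash with O(¬disclose_complaint) does not arise.
A world satisfying every obligation exists (e.g. cease_operations=true, disclose_complaint=false, encrypt_budget=true, file_ledger=true, forward_dossier=false, log_badge=true, renew_affidavit=false, sanitize_area=true, sound_alarm=false); no atom is both obligatory and forbidden, so the set is consistent.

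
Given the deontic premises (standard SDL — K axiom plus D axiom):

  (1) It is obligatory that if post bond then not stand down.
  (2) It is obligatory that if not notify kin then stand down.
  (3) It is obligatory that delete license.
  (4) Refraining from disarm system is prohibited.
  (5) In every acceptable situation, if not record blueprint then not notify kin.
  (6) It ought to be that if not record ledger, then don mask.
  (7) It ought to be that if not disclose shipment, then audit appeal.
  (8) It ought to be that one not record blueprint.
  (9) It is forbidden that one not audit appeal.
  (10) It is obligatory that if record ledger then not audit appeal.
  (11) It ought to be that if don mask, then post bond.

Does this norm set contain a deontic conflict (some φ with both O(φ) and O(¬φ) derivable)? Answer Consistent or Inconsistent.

Premise 9, F(¬audit_appeal), is equivalent to O(audit_appeal).
The contrapositive of premise 10 (O(record_ledger → ¬audit_appeal)) is O(audit_appeal → ¬record_ledger), and O(audit_appeal) is already established, so O(¬record_ledger).
With premise 6, O(¬record_ledger → don_mask), the K-axiom yields O(don_mask).
With premise 11, O(don_mask → post_bond), the K-axiom yields O(post_bond).
From O(post_bond) and premise 1, O(post_bond → ¬stand_down), we obtain O(¬stand_down).
The contrapositive of premise 2 (O(¬notify_kin → stand_down)) is O(¬stand_down → notify_kin), and O(¬stand_down) is already established, so O(notify_kin).
The contrapositive of premise 5 (O(¬record_blueprint → ¬notify_kin)) is O(notify_kin → record_blueprint), and O(notify_kin) is already established, so O(record_blueprint).
Yet premise 8 states O(¬record_blueprint).
We now have both O(record_blueprint) and O(¬record_blueprint) — record_blueprint is simultaneously obligatory and forbidden, violating the D-axiom.

Inconsistent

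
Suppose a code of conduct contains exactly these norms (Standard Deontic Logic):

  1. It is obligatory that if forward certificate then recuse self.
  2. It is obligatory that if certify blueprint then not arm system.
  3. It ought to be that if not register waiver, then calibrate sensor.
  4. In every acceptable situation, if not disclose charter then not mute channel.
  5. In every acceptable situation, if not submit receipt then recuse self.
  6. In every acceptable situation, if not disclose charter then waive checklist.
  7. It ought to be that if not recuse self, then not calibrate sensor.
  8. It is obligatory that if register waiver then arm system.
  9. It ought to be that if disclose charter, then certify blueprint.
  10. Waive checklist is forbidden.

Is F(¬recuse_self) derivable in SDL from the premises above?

Premise 10 is F(waive_checklist), i.e. O(¬waive_checklist).
The contrapositive of premise 6 (O(¬disclose_charter → waive_checklist)) is O(¬waive_checklist → disclose_charter), and O(¬waive_checklist) is already established, so O(disclose_charter).
From O(disclose_charter) and premise 9, O(disclose_charter → certify_blueprint), we obtain O(certify_blueprint).
Premise 2 is O(certify_blueprint → ¬arm_system); since O(certify_blueprint), deontic closure gives O(¬arm_system).
Premise 8 is O(register_waiver → arm_system); contrapositively O(¬arm_system → ¬register_waiver). Since O(¬arm_system) holds, K gives O(¬register_waiver).
With premise 3, O(¬register_waiver → calibrate_sensor), the K-axiom yields O(calibrate_sensor).
Premise 7 is O(¬recuse_self → ¬calibrate_sensor); contrapositively O(calibrate_sensor → recuse_self). Since O(calibrate_sensor) holds, K gives O(recuse_self).
Premises 1, 4, 5 do not contribute to this derivation.
So O(recuse_self) holds, i.e. F(¬recuse_self). The claim follows.

Yes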